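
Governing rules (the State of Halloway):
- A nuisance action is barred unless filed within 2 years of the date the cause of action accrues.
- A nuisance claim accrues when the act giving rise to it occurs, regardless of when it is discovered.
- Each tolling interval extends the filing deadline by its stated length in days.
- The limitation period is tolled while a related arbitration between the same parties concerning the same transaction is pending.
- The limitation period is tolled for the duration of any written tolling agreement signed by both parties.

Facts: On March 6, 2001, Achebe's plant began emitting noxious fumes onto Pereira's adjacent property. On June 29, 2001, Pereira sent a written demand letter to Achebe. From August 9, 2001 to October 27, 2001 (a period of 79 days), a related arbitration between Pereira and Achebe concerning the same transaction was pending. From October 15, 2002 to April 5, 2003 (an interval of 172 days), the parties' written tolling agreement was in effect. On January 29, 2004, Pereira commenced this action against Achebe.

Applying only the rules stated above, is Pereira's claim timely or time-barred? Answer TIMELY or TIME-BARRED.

TIME-BARRED

The cause of action accrued on March 6, 2001, the date of the act.
2 years from March 6, 2001 is March 6, 2003.
Because the pending related arbitration ran from August 9, 2001 to October 27, 2001, the deadline is extended by 79 days to May 24, 2003.
The period was tolled for 172 days by the written tolling agreement (October 15, 2002 to April 5, 2003), pushing the deadline to November 12, 2003.
None of the other events listed affects the running of the period under the stated rules.
Pereira filed on January 29, 2004, after the November 12, 2003 deadline, so the action is time-barred.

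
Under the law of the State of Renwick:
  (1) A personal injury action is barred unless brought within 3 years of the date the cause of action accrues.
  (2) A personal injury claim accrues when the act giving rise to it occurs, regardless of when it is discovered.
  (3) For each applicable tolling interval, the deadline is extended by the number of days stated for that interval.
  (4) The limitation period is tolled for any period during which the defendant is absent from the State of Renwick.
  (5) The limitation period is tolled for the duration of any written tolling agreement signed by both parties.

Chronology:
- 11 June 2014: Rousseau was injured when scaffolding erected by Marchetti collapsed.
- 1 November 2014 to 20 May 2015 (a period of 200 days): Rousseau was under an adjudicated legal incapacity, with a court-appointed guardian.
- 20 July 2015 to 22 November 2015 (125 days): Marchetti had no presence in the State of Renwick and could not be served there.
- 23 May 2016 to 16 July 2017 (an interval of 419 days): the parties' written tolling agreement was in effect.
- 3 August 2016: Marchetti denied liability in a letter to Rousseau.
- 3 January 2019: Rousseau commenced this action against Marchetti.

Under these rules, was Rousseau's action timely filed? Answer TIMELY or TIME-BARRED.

The claim accrued on 11 June 2014, when the wrongful act occurred.
Adding the 3 years base period to 11 June 2014 gives a deadline of 11 June 2017, before any tolling.
Because the defendant's absence from the jurisdiction ran from 20 July 2015 to 22 November 2015, the deadline is extended by 125 days to 14 October 2017.
The period was tolled for 419 days by the written tolling agreement (23 May 2016 to 16 July 2017), pushing the deadline to 7 December 2018.
The plaintiff's legal incapacity from 1 November 2014 to 20 May 2015 does not toll the period, because no stated rule makes the plaintiff's incapacity a tolling event.
Nothing else in the chronology tolls or restarts the period.
Rousseau filed on 3 January 2019, after the 7 December 2018 deadline, so the action is time-barred.

TIME-BARRED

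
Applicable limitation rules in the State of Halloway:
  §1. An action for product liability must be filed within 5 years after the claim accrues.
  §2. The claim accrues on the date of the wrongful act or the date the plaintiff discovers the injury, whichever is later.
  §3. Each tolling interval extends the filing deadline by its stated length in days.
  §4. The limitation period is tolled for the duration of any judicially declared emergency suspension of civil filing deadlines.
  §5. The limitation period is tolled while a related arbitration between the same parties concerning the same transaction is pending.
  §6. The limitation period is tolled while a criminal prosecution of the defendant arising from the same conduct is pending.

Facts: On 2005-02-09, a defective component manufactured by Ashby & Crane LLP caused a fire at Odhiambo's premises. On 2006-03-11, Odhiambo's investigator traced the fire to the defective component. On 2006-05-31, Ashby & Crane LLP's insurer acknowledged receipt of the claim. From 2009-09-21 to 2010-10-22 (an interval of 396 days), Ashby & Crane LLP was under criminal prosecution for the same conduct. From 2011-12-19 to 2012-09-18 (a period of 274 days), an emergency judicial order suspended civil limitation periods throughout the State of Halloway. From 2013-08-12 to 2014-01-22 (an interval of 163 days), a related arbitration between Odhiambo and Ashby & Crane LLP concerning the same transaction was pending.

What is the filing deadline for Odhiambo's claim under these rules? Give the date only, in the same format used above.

Because discovery on 2006-03-11 post-dates the 2005-02-09 act, accrual under the later-of rule falls on 2006-03-11.
The untolled deadline — 5 years after 2006-03-11 — is 2011-03-11.
Because the pending criminal prosecution ran from 2009-09-21 to 2010-10-22, the deadline is extended by 396 days to 2012-04-10.
Because the emergency suspension of filing deadlines ran from 2011-12-19 to 2012-09-18, the deadline is extended by 274 days to 2013-01-09.
The pending related arbitration starting 2013-08-12 came too late — the period had run on 2013-01-09 — and so does not extend the deadline.
None of the other events listed affects the running of the period under the stated rules.

2013-01-09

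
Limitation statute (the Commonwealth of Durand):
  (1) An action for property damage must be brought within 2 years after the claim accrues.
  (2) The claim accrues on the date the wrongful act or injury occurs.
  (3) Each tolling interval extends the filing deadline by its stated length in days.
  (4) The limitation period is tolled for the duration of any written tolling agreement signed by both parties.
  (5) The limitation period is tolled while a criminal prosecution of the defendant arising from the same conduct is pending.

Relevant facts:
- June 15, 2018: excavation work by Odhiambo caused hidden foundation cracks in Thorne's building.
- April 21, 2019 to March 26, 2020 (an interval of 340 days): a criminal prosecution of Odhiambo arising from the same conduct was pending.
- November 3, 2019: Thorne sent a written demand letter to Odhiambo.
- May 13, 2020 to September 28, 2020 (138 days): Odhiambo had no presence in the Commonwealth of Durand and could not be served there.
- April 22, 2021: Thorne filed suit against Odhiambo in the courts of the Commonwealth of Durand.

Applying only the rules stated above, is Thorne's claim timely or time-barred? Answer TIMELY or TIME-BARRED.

TIMELY

The claim accrued on June 15, 2018, the date of the act.
Adding the 2 years base period to June 15, 2018 gives a deadline of June 15, 2020, before any tolling.
Because the pending criminal prosecution ran from April 21, 2019 to March 26, 2020, the deadline is extended by 340 days to May 21, 2021.
The defendant's absence from the jurisdiction from May 13, 2020 to September 28, 2020 does not toll the period, because no stated rule makes the defendant's absence a tolling event.
Nothing else in the chronology tolls or restarts the period.
Filing on April 22, 2021 beat the May 21, 2021 deadline — the action is timely.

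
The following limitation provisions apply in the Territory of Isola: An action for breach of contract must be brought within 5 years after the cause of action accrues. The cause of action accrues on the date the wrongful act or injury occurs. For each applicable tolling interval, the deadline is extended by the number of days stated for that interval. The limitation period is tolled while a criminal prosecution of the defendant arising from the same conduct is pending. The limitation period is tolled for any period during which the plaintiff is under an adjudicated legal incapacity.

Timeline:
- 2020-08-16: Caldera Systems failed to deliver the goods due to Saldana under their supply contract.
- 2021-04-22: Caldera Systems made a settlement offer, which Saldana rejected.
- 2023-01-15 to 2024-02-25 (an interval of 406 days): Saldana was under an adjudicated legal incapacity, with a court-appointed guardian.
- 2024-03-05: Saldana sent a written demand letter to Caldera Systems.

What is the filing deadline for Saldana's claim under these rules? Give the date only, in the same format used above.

The limitation period began to run on 2020-08-16.
The untolled deadline — 5 years after 2020-08-16 — is 2025-08-16.
The period was tolled for 406 days by the plaintiff's legal incapacity (2023-01-15 to 2024-02-25), pushing the deadline to 2026-09-26.
Nothing else in the chronology tolls or restarts the period.

2026-09-26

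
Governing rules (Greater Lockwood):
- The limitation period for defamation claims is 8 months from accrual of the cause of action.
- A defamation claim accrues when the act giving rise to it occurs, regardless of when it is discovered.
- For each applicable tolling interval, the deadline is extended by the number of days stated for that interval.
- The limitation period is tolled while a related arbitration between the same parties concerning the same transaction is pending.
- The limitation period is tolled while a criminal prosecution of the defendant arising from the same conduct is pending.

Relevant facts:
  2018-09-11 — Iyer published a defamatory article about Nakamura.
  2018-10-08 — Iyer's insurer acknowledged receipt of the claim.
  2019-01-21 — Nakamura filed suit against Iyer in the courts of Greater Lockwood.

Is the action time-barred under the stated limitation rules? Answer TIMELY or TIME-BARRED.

TIMELY

The claim accrued on 2018-09-11, when the wrongful act occurred.
Adding the 8 months base period to 2018-09-11 gives a deadline of 2019-05-11, before any tolling.
The other events in the timeline have no effect on the limitation period under the stated rules.
The 2019-01-21 filing precedes the 2019-05-11 deadline; the claim is timely.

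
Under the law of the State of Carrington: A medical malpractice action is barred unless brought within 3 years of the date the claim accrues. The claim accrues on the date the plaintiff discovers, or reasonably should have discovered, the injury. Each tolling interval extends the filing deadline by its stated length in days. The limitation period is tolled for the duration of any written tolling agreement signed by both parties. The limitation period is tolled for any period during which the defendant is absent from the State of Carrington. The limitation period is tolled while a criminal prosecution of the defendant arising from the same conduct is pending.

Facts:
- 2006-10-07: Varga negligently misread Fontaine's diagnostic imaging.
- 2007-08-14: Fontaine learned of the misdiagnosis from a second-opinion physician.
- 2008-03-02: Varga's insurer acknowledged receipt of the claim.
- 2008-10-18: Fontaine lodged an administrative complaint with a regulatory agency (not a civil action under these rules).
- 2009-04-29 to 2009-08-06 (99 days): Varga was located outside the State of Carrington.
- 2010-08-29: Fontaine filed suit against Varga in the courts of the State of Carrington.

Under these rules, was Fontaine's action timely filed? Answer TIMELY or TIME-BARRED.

Accrual is tied to discovery, so the period began on 2007-08-14 rather than on 2006-10-07 when the act occurred.
The untolled deadline — 3 years after 2007-08-14 — is 2010-08-14.
The defendant's absence from the jurisdiction from 2009-04-29 to 2009-08-06 tolled the period for 99 days, extending the deadline to 2010-11-21.
Nothing else in the chronology tolls or restarts the period.
Filing on 2010-08-29 beat the 2010-11-21 deadline — the action is timely.

TIMELY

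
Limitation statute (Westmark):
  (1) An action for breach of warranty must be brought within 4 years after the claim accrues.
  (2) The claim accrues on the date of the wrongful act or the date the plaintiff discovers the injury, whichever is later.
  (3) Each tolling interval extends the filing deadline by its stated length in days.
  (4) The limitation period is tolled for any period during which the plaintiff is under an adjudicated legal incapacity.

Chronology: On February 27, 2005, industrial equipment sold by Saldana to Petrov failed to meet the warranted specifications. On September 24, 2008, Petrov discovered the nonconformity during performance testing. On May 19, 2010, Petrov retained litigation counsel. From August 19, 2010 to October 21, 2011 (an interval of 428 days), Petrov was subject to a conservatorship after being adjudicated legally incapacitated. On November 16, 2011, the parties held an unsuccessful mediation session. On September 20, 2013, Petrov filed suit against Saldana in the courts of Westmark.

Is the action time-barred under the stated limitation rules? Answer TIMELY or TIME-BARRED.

Because discovery on September 24, 2008 post-dates the February 27, 2005 act, accrual under the later-of rule falls on September 24, 2008.
4 years from September 24, 2008 is September 24, 2012.
The plaintiff's legal incapacity from August 19, 2010 to October 21, 2011 tolled the period for 428 days, extending the deadline to November 26, 2013.
None of the other events listed affects the running of the period under the stated rules.
Petrov filed on September 20, 2013, before the November 26, 2013 deadline, so the action is timely.

TIMELY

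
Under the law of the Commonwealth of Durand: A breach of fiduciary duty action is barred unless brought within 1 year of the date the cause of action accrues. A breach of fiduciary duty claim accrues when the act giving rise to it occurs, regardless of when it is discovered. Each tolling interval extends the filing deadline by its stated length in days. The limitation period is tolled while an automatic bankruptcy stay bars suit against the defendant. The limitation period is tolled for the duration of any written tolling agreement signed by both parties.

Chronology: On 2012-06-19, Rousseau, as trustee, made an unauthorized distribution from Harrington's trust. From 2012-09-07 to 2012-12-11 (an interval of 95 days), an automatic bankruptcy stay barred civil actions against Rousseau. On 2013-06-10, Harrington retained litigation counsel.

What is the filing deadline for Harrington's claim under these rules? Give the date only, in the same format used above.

The limitation period began to run on 2012-06-19.
The untolled deadline — 1 year after 2012-06-19 — is 2013-06-19.
The automatic bankruptcy stay from 2012-09-07 to 2012-12-11 tolled the period for 95 days, extending the deadline to 2013-09-22.
The other events in the timeline have no effect on the limitation period under the stated rules.

2013-09-22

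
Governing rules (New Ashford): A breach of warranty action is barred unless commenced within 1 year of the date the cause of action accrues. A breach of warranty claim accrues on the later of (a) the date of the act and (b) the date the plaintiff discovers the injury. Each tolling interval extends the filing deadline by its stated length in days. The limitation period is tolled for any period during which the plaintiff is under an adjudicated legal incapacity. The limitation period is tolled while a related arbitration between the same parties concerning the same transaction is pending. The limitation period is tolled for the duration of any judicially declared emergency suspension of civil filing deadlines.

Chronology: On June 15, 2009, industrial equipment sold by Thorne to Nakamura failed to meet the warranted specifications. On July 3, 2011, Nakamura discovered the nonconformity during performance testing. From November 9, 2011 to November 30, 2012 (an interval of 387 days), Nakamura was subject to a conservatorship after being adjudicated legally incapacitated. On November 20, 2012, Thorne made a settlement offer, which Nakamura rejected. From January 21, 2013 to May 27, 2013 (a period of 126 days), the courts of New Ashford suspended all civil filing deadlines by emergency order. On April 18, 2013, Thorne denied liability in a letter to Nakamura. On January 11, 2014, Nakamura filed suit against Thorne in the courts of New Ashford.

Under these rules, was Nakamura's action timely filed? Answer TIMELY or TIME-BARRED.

The claim accrued on July 3, 2011 — the later of the June 15, 2009 act and the July 3, 2011 discovery.
The untolled deadline — 1 year after July 3, 2011 — is July 3, 2012.
The plaintiff's legal incapacity from November 9, 2011 to November 30, 2012 tolled the period for 387 days, extending the deadline to July 25, 2013.
The period was tolled for 126 days by the emergency suspension of filing deadlines (January 21, 2013 to May 27, 2013), pushing the deadline to November 28, 2013.
None of the other events listed affects the running of the period under the stated rules.
Filing on January 11, 2014 missed the November 28, 2013 deadline — the action is time-barred.

TIME-BARRED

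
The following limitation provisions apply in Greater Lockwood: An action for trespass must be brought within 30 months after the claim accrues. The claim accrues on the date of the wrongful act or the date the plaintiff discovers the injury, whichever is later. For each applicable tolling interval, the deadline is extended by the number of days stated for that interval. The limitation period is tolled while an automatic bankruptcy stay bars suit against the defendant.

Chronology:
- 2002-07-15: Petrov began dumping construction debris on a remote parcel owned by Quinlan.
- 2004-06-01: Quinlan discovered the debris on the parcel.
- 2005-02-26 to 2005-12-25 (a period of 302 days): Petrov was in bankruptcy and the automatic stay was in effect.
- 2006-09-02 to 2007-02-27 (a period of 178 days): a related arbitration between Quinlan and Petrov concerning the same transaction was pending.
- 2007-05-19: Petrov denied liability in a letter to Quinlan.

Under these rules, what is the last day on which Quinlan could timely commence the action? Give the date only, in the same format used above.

The claim accrued on 2004-06-01 — the later of the 2002-07-15 act and the 2004-06-01 discovery.
30 months from 2004-06-01 is 2006-12-01.
The period was tolled for 302 days by the automatic bankruptcy stay (2005-02-26 to 2005-12-25), pushing the deadline to 2007-09-29.
No stated provision tolls the period for a pending arbitration, so the interval from 2006-09-02 to 2007-02-27 has no effect on the deadline.
The other events in the timeline have no effect on the limitation period under the stated rules.

2007-09-29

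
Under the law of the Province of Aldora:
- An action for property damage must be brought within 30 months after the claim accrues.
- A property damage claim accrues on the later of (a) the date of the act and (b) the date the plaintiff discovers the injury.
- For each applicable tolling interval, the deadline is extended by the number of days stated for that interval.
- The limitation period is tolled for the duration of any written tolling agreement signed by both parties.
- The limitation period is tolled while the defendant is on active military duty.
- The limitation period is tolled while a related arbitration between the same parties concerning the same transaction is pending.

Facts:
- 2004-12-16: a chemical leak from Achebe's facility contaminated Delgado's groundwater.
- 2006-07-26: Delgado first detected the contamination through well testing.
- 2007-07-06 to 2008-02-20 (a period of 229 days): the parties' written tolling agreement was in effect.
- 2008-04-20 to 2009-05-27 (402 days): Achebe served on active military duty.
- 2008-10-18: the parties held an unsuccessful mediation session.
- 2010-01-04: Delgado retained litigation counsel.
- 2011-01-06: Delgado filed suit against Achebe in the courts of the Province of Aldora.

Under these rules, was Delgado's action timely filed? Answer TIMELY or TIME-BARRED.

Taking the later of the act (2004-12-16) and discovery (2006-07-26), the claim accrued on 2006-07-26.
The untolled deadline — 30 months after 2006-07-26 — is 2009-01-26.
Because the written tolling agreement ran from 2007-07-06 to 2008-02-20, the deadline is extended by 229 days to 2009-09-12.
The period was tolled for 402 days by the defendant's active military service (2008-04-20 to 2009-05-27), pushing the deadline to 2010-10-19.
None of the other events listed affects the running of the period under the stated rules.
The 2011-01-06 filing falls after the 2010-10-19 deadline; the claim is time-barred.

TIME-BARRED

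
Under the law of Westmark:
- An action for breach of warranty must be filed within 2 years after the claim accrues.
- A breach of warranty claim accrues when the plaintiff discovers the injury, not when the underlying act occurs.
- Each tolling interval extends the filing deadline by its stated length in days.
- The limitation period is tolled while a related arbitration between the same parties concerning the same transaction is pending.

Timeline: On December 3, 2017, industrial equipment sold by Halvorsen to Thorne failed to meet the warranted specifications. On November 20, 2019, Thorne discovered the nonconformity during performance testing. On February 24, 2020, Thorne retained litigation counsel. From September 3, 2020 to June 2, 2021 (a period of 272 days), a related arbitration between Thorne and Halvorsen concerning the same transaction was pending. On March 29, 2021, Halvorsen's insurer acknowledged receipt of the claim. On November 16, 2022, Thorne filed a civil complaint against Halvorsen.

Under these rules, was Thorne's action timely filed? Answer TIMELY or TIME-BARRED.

Under the discovery rule, the claim accrued on November 20, 2019, when Thorne discovered the injury — not on the December 3, 2017 date of the underlying act.
Adding the 2 years base period to November 20, 2019 gives a deadline of November 20, 2021, before any tolling.
The period was tolled for 272 days by the pending related arbitration (September 3, 2020 to June 2, 2021), pushing the deadline to August 19, 2022.
The other events in the timeline have no effect on the limitation period under the stated rules.
Filing on November 16, 2022 missed the August 19, 2022 deadline — the action is time-barred.

TIME-BARRED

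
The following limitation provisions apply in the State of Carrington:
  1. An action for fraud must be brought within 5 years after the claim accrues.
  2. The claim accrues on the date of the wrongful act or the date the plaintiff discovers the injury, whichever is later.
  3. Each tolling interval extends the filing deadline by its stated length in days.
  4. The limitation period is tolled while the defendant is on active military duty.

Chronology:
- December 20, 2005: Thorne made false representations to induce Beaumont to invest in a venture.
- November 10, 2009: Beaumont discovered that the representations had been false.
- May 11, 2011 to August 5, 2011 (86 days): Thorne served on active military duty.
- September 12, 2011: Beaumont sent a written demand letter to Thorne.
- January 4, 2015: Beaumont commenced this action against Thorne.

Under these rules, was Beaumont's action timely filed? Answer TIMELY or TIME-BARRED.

TIMELY

Taking the later of the act (December 20, 2005) and discovery (November 10, 2009), the claim accrued on November 10, 2009.
Adding the 5 years base period to November 10, 2009 gives a deadline of November 10, 2014, before any tolling.
The period was tolled for 86 days by the defendant's active military service (May 11, 2011 to August 5, 2011), pushing the deadline to February 4, 2015.
Nothing else in the chronology tolls or restarts the period.
Filing on January 4, 2015 beat the February 4, 2015 deadline — the action is timely.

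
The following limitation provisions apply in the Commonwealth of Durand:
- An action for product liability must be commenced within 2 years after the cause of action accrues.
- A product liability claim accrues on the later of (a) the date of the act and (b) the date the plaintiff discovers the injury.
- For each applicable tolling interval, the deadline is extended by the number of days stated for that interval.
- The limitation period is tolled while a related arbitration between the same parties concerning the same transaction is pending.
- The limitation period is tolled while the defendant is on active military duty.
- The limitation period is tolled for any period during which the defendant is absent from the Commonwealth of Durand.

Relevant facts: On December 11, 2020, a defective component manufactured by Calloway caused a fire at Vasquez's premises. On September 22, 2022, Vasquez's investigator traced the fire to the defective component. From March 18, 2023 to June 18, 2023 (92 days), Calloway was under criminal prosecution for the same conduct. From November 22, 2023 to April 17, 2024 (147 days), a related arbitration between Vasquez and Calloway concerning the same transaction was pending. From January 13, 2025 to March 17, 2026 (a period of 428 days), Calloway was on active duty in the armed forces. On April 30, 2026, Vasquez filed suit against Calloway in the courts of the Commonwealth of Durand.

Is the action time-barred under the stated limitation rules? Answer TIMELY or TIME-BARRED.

Because discovery on September 22, 2022 post-dates the December 11, 2020 act, accrual under the later-of rule falls on September 22, 2022.
2 years from September 22, 2022 is September 22, 2024.
Because the pending related arbitration ran from November 22, 2023 to April 17, 2024, the deadline is extended by 147 days to February 16, 2025.
Because the defendant's active military service ran from January 13, 2025 to March 17, 2026, the deadline is extended by 428 days to April 20, 2026.
The pending criminal prosecution from March 18, 2023 to June 18, 2023 does not toll the period, because no stated rule makes a criminal prosecution a tolling event.
Vasquez filed on April 30, 2026, after the April 20, 2026 deadline, so the action is time-barred.

TIME-BARRED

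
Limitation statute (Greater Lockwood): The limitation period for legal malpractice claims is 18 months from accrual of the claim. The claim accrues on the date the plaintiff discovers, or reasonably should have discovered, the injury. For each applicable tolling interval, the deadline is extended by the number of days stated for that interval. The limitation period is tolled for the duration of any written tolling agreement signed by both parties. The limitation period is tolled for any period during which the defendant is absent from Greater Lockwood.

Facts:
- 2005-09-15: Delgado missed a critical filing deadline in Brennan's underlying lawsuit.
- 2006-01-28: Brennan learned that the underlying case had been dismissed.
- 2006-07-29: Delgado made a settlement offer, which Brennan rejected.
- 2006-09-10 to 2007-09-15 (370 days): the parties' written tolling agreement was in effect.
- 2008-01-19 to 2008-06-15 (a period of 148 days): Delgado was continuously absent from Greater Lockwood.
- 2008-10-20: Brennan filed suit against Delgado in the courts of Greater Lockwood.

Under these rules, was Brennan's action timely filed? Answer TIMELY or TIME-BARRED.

TIMELY

Under the discovery rule, the claim accrued on 2006-01-28, when Brennan discovered the injury — not on the 2005-09-15 date of the underlying act.
The untolled deadline — 18 months after 2006-01-28 — is 2007-07-28.
The written tolling agreement from 2006-09-10 to 2007-09-15 tolled the period for 370 days, extending the deadline to 2008-08-01.
The defendant's absence from the jurisdiction from 2008-01-19 to 2008-06-15 tolled the period for 148 days, extending the deadline to 2008-12-27.
The other events in the timeline have no effect on the limitation period under the stated rules.
Brennan filed on 2008-10-20, before the 2008-12-27 deadline, so the action is timely.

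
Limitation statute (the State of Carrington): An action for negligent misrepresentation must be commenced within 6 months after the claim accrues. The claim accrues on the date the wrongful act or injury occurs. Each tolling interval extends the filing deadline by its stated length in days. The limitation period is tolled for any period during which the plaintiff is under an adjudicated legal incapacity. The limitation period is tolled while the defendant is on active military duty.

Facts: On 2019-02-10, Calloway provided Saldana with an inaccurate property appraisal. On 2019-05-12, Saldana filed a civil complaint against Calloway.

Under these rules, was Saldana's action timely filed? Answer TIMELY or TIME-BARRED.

The limitation period began to run on 2019-02-10.
6 months from 2019-02-10 is 2019-08-10.
Filing on 2019-05-12 beat the 2019-08-10 deadline — the action is timely.

TIMELY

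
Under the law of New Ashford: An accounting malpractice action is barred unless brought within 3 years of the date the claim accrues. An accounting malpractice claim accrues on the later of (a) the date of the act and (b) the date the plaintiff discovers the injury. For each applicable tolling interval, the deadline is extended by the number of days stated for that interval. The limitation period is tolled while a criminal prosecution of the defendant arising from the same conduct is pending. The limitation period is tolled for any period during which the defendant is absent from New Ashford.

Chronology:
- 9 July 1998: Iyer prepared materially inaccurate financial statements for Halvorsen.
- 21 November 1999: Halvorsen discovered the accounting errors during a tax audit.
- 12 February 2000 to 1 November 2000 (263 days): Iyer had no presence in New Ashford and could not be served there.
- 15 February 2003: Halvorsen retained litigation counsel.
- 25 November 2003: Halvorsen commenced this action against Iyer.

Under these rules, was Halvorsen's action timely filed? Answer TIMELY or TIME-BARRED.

TIME-BARRED

The claim accrued on 21 November 1999 — the later of the 9 July 1998 act and the 21 November 1999 discovery.
Adding the 3 years base period to 21 November 1999 gives a deadline of 21 November 2002, before any tolling.
The defendant's absence from the jurisdiction from 12 February 2000 to 1 November 2000 tolled the period for 263 days, extending the deadline to 11 August 2003.
None of the other events listed affects the running of the period under the stated rules.
Filing on 25 November 2003 missed the 11 August 2003 deadline — the action is time-barred.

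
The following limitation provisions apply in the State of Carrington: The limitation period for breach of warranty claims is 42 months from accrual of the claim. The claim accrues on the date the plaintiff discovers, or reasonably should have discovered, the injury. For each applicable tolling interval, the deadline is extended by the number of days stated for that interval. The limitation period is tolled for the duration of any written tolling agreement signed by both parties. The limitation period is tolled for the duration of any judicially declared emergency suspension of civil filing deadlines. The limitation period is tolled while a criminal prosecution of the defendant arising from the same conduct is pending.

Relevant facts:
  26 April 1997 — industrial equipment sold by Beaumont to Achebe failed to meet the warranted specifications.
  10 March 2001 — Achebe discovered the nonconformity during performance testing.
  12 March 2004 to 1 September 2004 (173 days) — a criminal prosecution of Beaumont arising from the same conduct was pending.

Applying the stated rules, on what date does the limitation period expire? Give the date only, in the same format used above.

2 March 2005

The claim did not accrue until Achebe discovered the injury on 10 March 2001; the 26 April 1997 act date does not start the clock under the stated rule.
Adding the 42 months base period to 10 March 2001 gives a deadline of 10 September 2004, before any tolling.
The pending criminal prosecution from 12 March 2004 to 1 September 2004 tolled the period for 173 days, extending the deadline to 2 March 2005.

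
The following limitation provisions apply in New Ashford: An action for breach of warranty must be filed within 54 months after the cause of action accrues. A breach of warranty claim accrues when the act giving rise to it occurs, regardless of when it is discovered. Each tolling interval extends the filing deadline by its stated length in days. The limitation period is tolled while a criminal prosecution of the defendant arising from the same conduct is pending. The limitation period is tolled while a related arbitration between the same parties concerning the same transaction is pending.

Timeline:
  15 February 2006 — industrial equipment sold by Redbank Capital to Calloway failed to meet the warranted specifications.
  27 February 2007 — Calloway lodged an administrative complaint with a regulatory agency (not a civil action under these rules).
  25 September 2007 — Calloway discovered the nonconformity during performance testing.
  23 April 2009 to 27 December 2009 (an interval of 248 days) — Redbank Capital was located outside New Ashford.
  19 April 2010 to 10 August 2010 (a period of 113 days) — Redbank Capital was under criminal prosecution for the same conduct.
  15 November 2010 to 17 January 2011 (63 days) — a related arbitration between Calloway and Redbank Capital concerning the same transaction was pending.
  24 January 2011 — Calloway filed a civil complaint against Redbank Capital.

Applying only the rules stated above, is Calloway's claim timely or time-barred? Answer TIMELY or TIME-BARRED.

The claim accrued on 15 February 2006, when the wrongful act occurred; under the stated occurrence rule the 25 September 2007 discovery does not delay accrual.
54 months from 15 February 2006 is 15 August 2010.
The period was tolled for 113 days by the pending criminal prosecution (19 April 2010 to 10 August 2010), pushing the deadline to 6 December 2010.
The period was tolled for 63 days by the pending related arbitration (15 November 2010 to 17 January 2011), pushing the deadline to 7 February 2011.
Although the defendant's absence ran from 23 April 2009 to 27 December 2009, the stated rules do not make that a tolling event, so it is disregarded.
Nothing else in the chronology tolls or restarts the period.
Calloway filed on 24 January 2011, before the 7 February 2011 deadline, so the action is timely.

TIMELY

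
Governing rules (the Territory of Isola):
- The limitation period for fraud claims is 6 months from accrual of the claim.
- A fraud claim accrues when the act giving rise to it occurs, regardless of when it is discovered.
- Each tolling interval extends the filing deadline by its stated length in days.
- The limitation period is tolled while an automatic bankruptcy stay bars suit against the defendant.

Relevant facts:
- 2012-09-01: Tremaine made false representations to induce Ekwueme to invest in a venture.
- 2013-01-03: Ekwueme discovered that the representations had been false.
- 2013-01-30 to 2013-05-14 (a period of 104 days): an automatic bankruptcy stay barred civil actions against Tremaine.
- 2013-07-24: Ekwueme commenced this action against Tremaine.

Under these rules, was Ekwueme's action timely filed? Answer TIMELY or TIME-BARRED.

TIME-BARRED

Because the rule ties accrual to occurrence, the claim accrued on 2012-09-01, not on the 2013-01-03 discovery date.
Adding the 6 months base period to 2012-09-01 gives a deadline of 2013-03-01, before any tolling.
The automatic bankruptcy stay from 2013-01-30 to 2013-05-14 tolled the period for 104 days, extending the deadline to 2013-06-13.
Filing on 2013-07-24 missed the 2013-06-13 deadline — the action is time-barred.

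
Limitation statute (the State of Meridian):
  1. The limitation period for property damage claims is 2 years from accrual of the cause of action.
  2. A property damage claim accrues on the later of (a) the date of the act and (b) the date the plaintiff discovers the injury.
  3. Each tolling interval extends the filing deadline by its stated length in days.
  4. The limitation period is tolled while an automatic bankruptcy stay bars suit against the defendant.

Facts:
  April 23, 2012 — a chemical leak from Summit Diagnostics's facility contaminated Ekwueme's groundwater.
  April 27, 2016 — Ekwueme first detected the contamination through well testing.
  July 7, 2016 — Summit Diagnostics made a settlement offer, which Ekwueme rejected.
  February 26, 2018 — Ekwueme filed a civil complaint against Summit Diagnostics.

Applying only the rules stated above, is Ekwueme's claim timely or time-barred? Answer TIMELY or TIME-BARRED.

TIMELY

Because discovery on April 27, 2016 post-dates the April 23, 2012 act, accrual under the later-of rule falls on April 27, 2016.
2 years from April 27, 2016 is April 27, 2018.
The other events in the timeline have no effect on the limitation period under the stated rules.
Ekwueme filed on February 26, 2018, before the April 27, 2018 deadline, so the action is timely.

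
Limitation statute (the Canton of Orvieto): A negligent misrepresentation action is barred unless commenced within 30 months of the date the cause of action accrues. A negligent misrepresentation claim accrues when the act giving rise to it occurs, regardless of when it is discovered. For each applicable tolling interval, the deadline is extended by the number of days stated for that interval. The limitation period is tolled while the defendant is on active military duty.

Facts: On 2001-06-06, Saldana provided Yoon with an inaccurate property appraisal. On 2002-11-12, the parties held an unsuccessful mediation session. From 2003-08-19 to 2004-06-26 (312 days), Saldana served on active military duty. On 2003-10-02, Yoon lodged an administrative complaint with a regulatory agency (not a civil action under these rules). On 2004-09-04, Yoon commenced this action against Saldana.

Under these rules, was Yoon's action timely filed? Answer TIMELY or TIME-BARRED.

The limitation period began to run on 2001-06-06.
Adding the 30 months base period to 2001-06-06 gives a deadline of 2003-12-06, before any tolling.
The period was tolled for 312 days by the defendant's active military service (2003-08-19 to 2004-06-26), pushing the deadline to 2004-10-13.
The other events in the timeline have no effect on the limitation period under the stated rules.
The 2004-09-04 filing precedes the 2004-10-13 deadline; the claim is timely.

TIMELY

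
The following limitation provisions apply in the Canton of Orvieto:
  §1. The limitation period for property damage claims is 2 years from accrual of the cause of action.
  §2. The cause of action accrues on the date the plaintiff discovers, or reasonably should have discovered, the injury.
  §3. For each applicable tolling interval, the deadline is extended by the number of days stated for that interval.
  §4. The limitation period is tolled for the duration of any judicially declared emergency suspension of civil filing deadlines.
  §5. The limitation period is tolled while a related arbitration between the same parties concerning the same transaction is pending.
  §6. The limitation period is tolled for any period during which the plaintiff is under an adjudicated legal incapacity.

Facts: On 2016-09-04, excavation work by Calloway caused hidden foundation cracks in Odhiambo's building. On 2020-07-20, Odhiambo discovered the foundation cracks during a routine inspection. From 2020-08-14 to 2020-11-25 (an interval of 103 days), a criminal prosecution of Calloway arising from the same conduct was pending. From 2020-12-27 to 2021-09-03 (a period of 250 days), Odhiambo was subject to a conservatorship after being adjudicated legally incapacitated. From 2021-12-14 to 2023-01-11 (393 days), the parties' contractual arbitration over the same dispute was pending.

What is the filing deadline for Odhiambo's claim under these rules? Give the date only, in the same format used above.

The claim did not accrue until Odhiambo discovered the injury on 2020-07-20; the 2016-09-04 act date does not start the clock under the stated rule.
The untolled deadline — 2 years after 2020-07-20 — is 2022-07-20.
Because the plaintiff's legal incapacity ran from 2020-12-27 to 2021-09-03, the deadline is extended by 250 days to 2023-03-27.
The pending related arbitration from 2021-12-14 to 2023-01-11 tolled the period for 393 days, extending the deadline to 2024-04-23.
The pending criminal prosecution from 2020-08-14 to 2020-11-25 does not toll the period, because no stated rule makes a criminal prosecution a tolling event.

2024-04-23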